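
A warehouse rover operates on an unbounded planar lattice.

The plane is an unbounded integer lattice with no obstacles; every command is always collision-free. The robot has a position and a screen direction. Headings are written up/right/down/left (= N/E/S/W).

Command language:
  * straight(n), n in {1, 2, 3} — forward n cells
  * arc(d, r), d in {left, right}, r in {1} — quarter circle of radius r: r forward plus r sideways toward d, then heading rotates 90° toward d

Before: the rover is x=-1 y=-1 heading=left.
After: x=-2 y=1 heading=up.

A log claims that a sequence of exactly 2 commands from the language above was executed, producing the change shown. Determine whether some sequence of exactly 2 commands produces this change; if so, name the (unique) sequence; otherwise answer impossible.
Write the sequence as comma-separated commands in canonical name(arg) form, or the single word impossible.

arc(right, 1), straight(1)

key: order matters: swapping arc(right, 1) and straight(1) lands elsewhere
begin: x=-1 y=-1 heading=left
[1] after arc(right, 1): x=-2 y=0 heading=up
[2] after straight(1): x=-2 y=1 heading=up
no rival 2-sequence matches.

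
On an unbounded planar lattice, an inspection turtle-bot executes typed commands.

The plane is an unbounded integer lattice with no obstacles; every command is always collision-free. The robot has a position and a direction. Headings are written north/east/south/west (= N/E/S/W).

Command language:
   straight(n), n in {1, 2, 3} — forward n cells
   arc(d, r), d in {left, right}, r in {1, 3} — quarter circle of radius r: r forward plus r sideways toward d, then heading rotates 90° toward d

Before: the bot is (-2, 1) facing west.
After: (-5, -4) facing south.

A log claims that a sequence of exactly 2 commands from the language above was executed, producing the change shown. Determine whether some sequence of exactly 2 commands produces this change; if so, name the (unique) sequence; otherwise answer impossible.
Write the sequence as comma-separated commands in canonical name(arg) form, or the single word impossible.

arc(left, 3), straight(2)

key: position moved to (-5,-4) AND the heading swung to S — translation plus rotation needed
begin: (-2, 1) facing west
[1] after arc(left, 3): (-5, -2) facing south
[2] after straight(2): (-5, -4) facing south
no other 2-command option fits: unique.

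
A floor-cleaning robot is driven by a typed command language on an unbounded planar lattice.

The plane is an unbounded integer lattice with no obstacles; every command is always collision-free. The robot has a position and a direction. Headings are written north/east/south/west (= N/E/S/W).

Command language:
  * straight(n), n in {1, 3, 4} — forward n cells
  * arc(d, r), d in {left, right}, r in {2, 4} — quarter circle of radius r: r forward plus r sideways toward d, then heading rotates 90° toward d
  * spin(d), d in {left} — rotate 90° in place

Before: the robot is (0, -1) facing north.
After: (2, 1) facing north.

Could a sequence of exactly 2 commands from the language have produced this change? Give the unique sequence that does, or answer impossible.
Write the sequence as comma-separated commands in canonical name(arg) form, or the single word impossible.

arc(right, 2), spin(left)

key: order matters: swapping arc(right, 2) and spin(left) lands elsewhere
initial: (0, -1) facing north
1. arc(right, 2) → (2, 1) facing east
2. spin(left) → (2, 1) facing north
no rival 2-sequence matches.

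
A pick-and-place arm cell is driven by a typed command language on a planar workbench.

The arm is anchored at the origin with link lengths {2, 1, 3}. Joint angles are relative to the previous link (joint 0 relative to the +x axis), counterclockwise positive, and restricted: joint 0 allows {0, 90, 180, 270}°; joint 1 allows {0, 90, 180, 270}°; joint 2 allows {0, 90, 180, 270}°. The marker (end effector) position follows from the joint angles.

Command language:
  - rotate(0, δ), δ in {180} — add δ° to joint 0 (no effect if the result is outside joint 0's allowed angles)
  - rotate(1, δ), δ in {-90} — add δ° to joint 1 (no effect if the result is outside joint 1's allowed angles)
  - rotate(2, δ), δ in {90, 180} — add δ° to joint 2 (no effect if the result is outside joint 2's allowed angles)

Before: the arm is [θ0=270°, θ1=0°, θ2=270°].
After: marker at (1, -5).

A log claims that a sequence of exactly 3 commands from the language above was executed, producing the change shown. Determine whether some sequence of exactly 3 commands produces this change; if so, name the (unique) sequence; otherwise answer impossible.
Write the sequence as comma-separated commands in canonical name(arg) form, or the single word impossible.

start: [θ0=270°, θ1=0°, θ2=270°]
t=1 rotate(1, -90) ⇒ [θ0=270°, θ1=270°, θ2=270°]
t=2 rotate(1, -90) ⇒ [θ0=270°, θ1=180°, θ2=270°]
t=3 rotate(1, -90) ⇒ [θ0=270°, θ1=90°, θ2=270°]
uniquely the one of 64 3-step routes that fits.

rotate(1, -90), rotate(1, -90), rotate(1, -90)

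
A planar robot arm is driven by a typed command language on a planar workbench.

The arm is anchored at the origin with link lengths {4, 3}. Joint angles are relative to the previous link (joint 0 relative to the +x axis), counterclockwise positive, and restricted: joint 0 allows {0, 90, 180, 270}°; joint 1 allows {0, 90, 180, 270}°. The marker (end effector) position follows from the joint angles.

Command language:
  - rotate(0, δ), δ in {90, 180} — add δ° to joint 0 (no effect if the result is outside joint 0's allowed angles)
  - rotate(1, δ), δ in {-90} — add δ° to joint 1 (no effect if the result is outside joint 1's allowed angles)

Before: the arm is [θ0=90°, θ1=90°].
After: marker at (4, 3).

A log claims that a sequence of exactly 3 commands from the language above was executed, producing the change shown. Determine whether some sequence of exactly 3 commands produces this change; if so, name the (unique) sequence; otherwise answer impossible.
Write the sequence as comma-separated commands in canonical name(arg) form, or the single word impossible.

from: [θ0=90°, θ1=90°]
step 1 (rotate(0, 90)): [θ0=180°, θ1=90°]
step 2 (rotate(0, 90)): [θ0=270°, θ1=90°]
step 3 (rotate(0, 90)): [θ0=0°, θ1=90°]
all 27 alternatives checked — unique.

rotate(0, 90), rotate(0, 90), rotate(0, 90)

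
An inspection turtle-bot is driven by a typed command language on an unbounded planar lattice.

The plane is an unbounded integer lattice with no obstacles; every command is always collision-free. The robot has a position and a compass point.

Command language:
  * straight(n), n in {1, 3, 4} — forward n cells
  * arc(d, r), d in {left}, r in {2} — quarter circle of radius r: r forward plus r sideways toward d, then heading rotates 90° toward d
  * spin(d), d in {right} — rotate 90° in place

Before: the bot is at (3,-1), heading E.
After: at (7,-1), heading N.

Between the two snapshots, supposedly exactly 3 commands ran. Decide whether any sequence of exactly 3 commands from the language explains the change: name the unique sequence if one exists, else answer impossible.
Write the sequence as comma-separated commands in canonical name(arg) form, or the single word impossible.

spin(right), arc(left, 2), arc(left, 2)

key: running arc(left, 2) before spin(right) would end elsewhere — order is forced
begin: at (3,-1), heading E
1. spin(right) → at (3,-1), heading S
2. arc(left, 2) → at (5,-3), heading E
3. arc(left, 2) → at (7,-1), heading N
no other 3-command option fits: unique.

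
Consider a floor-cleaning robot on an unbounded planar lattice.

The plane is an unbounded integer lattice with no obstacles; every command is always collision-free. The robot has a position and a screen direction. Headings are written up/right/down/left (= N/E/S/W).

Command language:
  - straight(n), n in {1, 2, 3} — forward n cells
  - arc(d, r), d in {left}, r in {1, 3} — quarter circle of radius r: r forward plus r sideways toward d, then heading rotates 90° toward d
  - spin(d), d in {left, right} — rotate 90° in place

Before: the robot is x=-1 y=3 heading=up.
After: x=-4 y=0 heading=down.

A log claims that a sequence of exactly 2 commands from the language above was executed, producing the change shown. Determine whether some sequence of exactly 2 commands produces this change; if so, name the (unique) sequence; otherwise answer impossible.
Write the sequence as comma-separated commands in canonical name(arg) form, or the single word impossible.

key: position moved to (-4,0) AND the heading swung to S — translation plus rotation needed
initial: x=-1 y=3 heading=up
1. spin(left) → x=-1 y=3 heading=left
2. arc(left, 3) → x=-4 y=0 heading=down
no other 2-command option fits: unique.

spin(left), arc(left, 3)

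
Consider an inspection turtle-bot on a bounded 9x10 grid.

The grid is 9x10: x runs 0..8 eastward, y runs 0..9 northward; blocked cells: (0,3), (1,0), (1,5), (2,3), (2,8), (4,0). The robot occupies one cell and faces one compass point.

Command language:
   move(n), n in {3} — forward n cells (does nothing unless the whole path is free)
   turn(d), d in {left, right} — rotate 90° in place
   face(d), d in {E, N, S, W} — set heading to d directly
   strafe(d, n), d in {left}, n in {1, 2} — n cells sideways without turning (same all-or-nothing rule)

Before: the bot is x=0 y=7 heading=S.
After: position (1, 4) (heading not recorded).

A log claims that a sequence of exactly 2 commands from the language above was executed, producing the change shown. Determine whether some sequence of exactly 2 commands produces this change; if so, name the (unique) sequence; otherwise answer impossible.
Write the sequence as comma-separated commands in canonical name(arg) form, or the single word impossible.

key: running strafe(left, 1) before move(3) would end elsewhere — order is forced
begin: x=0 y=7 heading=S
step 1 (move(3)): x=0 y=4 heading=S
step 2 (strafe(left, 1)): x=1 y=4 heading=S
all 81 alternatives checked — unique.

move(3), strafe(left, 1)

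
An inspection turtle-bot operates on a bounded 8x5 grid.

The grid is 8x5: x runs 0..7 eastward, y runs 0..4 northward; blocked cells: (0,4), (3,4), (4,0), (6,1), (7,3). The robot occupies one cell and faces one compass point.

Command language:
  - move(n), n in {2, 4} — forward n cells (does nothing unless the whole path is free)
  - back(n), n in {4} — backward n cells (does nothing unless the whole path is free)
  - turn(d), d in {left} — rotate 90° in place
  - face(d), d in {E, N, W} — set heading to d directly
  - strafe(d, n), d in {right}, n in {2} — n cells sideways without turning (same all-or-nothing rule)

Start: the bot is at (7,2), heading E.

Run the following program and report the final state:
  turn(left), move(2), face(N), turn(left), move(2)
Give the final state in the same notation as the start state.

at (5,2), heading W

begin: at (7,2), heading E
[1] after turn(left): at (7,2), heading N
[2] after move(2): at (7,2), heading N
[3] after face(N): at (7,2), heading N
[4] after turn(left): at (7,2), heading W
[5] after move(2): at (5,2), heading W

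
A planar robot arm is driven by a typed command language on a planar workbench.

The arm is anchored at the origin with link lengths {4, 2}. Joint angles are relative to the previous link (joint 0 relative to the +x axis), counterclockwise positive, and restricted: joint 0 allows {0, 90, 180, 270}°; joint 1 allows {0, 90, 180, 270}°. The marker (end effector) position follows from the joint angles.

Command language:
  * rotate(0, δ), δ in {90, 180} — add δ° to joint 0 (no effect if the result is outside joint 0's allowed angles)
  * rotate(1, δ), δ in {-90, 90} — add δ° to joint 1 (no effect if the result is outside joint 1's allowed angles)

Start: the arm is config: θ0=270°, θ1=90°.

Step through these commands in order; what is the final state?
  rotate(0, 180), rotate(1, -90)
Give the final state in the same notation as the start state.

config: θ0=90°, θ1=0°

begin: config: θ0=270°, θ1=90°
[1] after rotate(0, 180): config: θ0=90°, θ1=90°
[2] after rotate(1, -90): config: θ0=90°, θ1=0°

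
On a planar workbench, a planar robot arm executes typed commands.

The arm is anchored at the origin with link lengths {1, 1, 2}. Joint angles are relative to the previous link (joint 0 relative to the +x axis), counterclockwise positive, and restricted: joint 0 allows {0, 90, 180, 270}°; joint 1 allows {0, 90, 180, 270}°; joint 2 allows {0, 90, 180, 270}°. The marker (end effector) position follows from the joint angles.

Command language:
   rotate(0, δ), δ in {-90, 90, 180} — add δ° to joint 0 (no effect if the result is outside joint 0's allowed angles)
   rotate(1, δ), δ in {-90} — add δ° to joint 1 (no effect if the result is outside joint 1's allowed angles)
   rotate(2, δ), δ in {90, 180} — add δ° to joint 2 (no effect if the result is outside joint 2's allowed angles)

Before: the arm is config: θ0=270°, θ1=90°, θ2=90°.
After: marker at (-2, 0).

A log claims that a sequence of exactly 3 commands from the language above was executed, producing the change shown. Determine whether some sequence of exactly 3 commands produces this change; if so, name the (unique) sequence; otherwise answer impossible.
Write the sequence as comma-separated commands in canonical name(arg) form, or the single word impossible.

rotate(1, -90), rotate(1, -90), rotate(1, -90)

start: config: θ0=270°, θ1=90°, θ2=90°
t=1 rotate(1, -90) ⇒ config: θ0=270°, θ1=0°, θ2=90°
t=2 rotate(1, -90) ⇒ config: θ0=270°, θ1=270°, θ2=90°
t=3 rotate(1, -90) ⇒ config: θ0=270°, θ1=180°, θ2=90°
no rival 3-sequence matches.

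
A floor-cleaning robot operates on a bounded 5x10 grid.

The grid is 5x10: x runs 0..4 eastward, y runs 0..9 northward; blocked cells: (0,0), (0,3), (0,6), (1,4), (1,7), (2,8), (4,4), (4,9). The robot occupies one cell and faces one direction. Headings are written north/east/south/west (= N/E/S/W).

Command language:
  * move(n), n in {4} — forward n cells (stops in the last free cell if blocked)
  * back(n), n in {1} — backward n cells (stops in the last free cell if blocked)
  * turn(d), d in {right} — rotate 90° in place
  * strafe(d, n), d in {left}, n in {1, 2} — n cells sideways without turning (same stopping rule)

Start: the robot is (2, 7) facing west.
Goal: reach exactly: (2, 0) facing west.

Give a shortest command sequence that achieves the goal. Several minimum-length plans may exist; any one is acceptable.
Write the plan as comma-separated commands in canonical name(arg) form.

strafe(left, 2), strafe(left, 2), strafe(left, 2), strafe(left, 2)

t0: (2, 7) facing west
step 1 (strafe(left, 2)): (2, 5) facing west
step 2 (strafe(left, 2)): (2, 3) facing west
step 3 (strafe(left, 2)): (2, 1) facing west
step 4 (strafe(left, 2)): (2, 0) facing west
nothing shorter than 4 reaches the goal.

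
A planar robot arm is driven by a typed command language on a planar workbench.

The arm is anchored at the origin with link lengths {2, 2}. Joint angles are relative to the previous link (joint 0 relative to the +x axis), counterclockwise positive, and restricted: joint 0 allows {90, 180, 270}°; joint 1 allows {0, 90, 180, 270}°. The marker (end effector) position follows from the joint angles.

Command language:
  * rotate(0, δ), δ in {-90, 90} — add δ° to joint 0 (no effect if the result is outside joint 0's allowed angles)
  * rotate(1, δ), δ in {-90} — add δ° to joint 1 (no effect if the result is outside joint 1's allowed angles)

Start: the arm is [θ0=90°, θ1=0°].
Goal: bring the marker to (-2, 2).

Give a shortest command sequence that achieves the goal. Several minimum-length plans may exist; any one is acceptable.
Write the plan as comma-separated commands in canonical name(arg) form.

rotate(0, 90), rotate(1, -90)

start: [θ0=90°, θ1=0°]
1. rotate(0, 90) → [θ0=180°, θ1=0°]
2. rotate(1, -90) → [θ0=180°, θ1=270°]
nothing shorter than 2 reaches the goal.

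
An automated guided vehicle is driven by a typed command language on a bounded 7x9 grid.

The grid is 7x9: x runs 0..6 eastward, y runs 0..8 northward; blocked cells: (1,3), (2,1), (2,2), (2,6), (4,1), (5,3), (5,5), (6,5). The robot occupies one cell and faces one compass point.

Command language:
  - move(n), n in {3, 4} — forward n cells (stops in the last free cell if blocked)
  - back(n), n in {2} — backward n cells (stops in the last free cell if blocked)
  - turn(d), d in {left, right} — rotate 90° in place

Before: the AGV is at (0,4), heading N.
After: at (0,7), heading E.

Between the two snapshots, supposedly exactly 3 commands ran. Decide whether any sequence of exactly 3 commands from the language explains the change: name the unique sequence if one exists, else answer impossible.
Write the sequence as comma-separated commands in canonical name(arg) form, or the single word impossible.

move(3), turn(right), back(2)

key: order matters: swapping move(3) and back(2) lands elsewhere
from: at (0,4), heading N
1. move(3) → at (0,7), heading N
2. turn(right) → at (0,7), heading E
3. back(2) → at (0,7), heading E
no rival 3-sequence matches.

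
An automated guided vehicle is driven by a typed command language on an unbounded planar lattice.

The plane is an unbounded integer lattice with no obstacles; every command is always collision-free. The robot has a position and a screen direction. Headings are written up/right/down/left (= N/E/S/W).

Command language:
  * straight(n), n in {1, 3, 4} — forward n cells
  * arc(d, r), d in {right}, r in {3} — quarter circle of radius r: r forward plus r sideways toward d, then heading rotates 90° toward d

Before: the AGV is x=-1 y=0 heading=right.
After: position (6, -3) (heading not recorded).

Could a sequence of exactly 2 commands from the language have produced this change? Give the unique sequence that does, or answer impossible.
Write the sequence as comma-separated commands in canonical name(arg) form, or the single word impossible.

key: order matters: swapping straight(4) and arc(right, 3) lands elsewhere
begin: x=-1 y=0 heading=right
step 1 (straight(4)): x=3 y=0 heading=right
step 2 (arc(right, 3)): x=6 y=-3 heading=down
no other 2-command option fits: unique.

straight(4), arc(right, 3)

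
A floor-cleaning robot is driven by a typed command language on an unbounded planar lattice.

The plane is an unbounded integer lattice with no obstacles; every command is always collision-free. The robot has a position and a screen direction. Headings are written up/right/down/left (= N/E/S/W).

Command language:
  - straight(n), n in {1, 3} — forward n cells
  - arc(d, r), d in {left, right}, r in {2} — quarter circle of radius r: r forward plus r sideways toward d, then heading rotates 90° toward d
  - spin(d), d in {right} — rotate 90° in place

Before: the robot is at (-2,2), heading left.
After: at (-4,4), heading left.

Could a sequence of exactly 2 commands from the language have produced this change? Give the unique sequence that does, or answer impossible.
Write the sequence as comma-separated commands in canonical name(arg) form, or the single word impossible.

key: heading stays W — rotations cancel among the 2 commands
from: at (-2,2), heading left
[1] after spin(right): at (-2,2), heading up
[2] after arc(left, 2): at (-4,4), heading left
all 25 alternatives checked — unique.

spin(right), arc(left, 2)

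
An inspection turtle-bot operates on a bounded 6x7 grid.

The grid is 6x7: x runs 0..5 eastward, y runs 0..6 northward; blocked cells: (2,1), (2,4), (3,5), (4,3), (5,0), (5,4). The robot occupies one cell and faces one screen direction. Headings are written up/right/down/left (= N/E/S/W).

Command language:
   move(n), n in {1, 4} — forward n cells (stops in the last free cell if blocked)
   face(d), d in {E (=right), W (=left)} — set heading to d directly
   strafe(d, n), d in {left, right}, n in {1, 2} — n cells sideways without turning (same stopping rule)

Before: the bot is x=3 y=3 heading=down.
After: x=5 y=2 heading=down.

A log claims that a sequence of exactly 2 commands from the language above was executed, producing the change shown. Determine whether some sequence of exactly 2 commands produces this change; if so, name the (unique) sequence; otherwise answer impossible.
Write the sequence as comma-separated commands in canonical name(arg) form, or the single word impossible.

key: still facing S at the end — nothing in the sequence rotates
from: x=3 y=3 heading=down
t=1 move(1) ⇒ x=3 y=2 heading=down
t=2 strafe(left, 2) ⇒ x=5 y=2 heading=down
uniquely the one of 64 2-step routes that fits.

move(1), strafe(left, 2)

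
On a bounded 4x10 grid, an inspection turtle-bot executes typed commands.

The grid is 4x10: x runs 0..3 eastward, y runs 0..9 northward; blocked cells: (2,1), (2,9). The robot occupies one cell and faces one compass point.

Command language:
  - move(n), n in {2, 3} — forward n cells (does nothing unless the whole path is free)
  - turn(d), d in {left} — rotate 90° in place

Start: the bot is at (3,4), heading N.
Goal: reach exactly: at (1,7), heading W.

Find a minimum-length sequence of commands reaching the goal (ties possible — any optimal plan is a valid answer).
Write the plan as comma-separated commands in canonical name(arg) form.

from: at (3,4), heading N
t=1 move(3) ⇒ at (3,7), heading N
t=2 turn(left) ⇒ at (3,7), heading W
t=3 move(2) ⇒ at (1,7), heading W
shorter routes all fall short; 3 is best.

move(3), turn(left), move(2)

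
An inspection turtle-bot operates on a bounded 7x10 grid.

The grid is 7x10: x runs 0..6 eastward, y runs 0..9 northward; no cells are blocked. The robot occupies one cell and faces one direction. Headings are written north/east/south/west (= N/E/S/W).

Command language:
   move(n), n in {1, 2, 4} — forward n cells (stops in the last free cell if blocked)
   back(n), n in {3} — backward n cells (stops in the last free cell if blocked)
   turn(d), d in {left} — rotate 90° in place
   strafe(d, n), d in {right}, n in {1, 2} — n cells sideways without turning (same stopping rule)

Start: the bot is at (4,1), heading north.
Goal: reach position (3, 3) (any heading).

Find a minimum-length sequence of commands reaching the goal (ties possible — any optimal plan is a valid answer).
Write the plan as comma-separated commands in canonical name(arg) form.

start: at (4,1), heading north
[1] after move(2): at (4,3), heading north
[2] after turn(left): at (4,3), heading west
[3] after move(1): at (3,3), heading west
shorter routes all fall short; 3 is best.

move(2), turn(left), move(1)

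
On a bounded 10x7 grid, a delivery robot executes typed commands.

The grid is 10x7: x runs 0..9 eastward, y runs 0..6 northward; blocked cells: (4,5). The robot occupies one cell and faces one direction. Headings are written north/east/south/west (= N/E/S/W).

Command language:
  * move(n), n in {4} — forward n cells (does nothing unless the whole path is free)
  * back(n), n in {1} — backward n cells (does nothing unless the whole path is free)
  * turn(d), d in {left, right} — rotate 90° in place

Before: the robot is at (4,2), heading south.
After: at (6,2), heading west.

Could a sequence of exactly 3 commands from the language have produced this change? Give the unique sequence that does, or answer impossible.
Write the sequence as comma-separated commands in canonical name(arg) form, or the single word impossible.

turn(right), back(1), back(1)

key: position moved to (6,2) AND the heading swung to W — translation plus rotation needed
from: at (4,2), heading south
1. turn(right) → at (4,2), heading west
2. back(1) → at (5,2), heading west
3. back(1) → at (6,2), heading west
no rival 3-sequence matches.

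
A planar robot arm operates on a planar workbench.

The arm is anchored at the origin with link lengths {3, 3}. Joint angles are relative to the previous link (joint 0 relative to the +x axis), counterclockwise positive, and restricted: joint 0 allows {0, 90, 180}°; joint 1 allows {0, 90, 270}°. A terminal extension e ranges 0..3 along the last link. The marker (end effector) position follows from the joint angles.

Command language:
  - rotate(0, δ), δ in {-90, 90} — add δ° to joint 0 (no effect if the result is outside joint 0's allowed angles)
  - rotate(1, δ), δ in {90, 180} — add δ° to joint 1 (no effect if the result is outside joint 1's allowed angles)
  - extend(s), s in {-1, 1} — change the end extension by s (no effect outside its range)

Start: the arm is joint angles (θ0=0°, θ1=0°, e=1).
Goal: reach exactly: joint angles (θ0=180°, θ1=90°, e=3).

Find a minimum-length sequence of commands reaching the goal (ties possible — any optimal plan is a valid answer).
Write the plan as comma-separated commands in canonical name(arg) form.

initial: joint angles (θ0=0°, θ1=0°, e=1)
1. rotate(0, 90) → joint angles (θ0=90°, θ1=0°, e=1)
2. rotate(0, 90) → joint angles (θ0=180°, θ1=0°, e=1)
3. rotate(1, 90) → joint angles (θ0=180°, θ1=90°, e=1)
4. extend(1) → joint angles (θ0=180°, θ1=90°, e=2)
5. extend(1) → joint angles (θ0=180°, θ1=90°, e=3)
minimal: 5 command(s), checked below 5.

rotate(0, 90), rotate(0, 90), rotate(1, 90), extend(1), extend(1)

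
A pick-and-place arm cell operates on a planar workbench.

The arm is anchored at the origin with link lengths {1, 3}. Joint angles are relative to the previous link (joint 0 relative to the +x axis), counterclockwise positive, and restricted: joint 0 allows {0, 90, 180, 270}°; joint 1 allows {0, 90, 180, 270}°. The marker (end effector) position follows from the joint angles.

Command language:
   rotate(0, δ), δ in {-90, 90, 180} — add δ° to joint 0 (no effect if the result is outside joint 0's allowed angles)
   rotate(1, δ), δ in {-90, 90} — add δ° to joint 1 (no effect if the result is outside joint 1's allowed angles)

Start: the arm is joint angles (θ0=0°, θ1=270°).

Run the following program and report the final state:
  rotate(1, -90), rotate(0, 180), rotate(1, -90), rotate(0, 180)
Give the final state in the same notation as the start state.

t0: joint angles (θ0=0°, θ1=270°)
t=1 rotate(1, -90) ⇒ joint angles (θ0=0°, θ1=180°)
t=2 rotate(0, 180) ⇒ joint angles (θ0=180°, θ1=180°)
t=3 rotate(1, -90) ⇒ joint angles (θ0=180°, θ1=90°)
t=4 rotate(0, 180) ⇒ joint angles (θ0=0°, θ1=90°)

joint angles (θ0=0°, θ1=90°)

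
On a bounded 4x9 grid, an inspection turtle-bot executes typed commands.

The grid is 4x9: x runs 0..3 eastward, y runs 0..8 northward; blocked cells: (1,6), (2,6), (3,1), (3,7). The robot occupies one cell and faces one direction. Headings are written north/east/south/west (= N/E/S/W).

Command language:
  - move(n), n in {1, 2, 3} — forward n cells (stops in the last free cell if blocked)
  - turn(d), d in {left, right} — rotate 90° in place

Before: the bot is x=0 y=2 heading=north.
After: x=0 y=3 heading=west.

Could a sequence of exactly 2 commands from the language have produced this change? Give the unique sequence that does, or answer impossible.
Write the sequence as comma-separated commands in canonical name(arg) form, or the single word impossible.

key: cell and facing (now W) both changed — the 2 commands mix motion and turning
begin: x=0 y=2 heading=north
1. move(1) → x=0 y=3 heading=north
2. turn(left) → x=0 y=3 heading=west
uniquely the one of 25 2-step routes that fits.

move(1), turn(left)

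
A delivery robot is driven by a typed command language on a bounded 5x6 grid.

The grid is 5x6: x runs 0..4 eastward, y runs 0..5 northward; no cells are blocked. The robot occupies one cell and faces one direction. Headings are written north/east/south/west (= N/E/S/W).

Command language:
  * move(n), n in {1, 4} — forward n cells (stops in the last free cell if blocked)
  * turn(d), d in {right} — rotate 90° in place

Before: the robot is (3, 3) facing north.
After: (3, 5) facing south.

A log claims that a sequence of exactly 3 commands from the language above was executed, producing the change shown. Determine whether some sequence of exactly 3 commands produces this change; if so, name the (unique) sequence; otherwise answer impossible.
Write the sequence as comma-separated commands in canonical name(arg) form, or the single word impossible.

key: position moved to (3,5) AND the heading swung to S — translation plus rotation needed
start: (3, 3) facing north
[1] after move(4): (3, 5) facing north
[2] after turn(right): (3, 5) facing east
[3] after turn(right): (3, 5) facing south
no other 3-command option fits: unique.

move(4), turn(right), turn(right)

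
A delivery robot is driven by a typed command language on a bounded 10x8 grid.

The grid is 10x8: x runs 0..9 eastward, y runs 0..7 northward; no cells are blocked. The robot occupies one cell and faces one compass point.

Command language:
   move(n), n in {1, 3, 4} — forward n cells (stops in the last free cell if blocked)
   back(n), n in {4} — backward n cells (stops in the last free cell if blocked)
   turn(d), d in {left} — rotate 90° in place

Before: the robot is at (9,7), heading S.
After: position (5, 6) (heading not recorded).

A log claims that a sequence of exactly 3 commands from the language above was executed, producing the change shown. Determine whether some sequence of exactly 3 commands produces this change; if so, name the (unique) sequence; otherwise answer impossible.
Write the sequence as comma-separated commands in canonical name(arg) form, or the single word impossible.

key: order matters: swapping move(1) and back(4) lands elsewhere
start: at (9,7), heading S
[1] after move(1): at (9,6), heading S
[2] after turn(left): at (9,6), heading E
[3] after back(4): at (5,6), heading E
no rival 3-sequence matches.

move(1), turn(left), back(4)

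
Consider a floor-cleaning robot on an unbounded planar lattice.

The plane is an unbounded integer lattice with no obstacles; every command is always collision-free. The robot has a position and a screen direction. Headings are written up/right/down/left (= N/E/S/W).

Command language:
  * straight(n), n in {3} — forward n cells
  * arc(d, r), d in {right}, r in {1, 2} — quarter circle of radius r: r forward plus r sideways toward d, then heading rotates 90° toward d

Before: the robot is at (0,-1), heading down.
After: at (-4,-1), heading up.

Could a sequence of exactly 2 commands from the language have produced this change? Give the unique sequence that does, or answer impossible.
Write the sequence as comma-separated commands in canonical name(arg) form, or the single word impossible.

arc(right, 2), arc(right, 2)

key: cell and facing (now N) both changed — the 2 commands mix motion and turning
start: at (0,-1), heading down
step 1 (arc(right, 2)): at (-2,-3), heading left
step 2 (arc(right, 2)): at (-4,-1), heading up
no other 2-command option fits: unique.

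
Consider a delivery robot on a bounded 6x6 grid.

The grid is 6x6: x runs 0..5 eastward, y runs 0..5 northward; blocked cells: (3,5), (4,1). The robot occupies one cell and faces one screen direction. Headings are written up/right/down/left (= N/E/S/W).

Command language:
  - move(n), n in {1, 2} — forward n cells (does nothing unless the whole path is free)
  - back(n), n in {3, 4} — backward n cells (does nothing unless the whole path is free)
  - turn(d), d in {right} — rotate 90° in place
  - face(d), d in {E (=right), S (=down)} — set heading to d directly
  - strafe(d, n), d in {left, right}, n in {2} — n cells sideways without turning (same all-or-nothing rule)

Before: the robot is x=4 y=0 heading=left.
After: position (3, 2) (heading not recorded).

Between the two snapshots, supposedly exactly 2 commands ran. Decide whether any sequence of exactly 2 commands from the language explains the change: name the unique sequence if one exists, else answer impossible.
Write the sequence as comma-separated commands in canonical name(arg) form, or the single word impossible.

move(1), strafe(right, 2)

key: running strafe(right, 2) before move(1) would end elsewhere — order is forced
t0: x=4 y=0 heading=left
1. move(1) → x=3 y=0 heading=left
2. strafe(right, 2) → x=3 y=2 heading=left
all 81 alternatives checked — unique.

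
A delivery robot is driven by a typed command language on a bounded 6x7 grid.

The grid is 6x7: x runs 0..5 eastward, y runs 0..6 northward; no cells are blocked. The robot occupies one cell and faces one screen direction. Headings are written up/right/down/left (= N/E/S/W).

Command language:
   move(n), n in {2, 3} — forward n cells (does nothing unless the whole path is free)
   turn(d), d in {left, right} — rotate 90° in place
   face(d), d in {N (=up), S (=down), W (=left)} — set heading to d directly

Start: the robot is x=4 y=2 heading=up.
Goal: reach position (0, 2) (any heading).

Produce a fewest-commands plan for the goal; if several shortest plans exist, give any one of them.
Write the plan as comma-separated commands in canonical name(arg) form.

turn(left), move(2), move(2)

start: x=4 y=2 heading=up
1. turn(left) → x=4 y=2 heading=left
2. move(2) → x=2 y=2 heading=left
3. move(2) → x=0 y=2 heading=left
nothing shorter than 3 reaches the goal.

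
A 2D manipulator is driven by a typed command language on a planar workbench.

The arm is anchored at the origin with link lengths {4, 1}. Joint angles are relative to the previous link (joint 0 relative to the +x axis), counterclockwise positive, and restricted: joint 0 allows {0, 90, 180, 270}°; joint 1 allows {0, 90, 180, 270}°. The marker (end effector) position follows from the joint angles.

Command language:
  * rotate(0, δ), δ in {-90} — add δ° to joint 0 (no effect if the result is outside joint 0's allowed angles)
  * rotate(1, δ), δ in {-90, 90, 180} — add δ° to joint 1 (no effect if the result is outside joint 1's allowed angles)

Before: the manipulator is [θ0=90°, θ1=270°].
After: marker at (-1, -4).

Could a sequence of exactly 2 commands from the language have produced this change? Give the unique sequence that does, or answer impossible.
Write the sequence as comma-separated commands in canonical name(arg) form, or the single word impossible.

start: [θ0=90°, θ1=270°]
[1] after rotate(0, -90): [θ0=0°, θ1=270°]
[2] after rotate(0, -90): [θ0=270°, θ1=270°]
all 16 alternatives checked — unique.

rotate(0, -90), rotate(0, -90)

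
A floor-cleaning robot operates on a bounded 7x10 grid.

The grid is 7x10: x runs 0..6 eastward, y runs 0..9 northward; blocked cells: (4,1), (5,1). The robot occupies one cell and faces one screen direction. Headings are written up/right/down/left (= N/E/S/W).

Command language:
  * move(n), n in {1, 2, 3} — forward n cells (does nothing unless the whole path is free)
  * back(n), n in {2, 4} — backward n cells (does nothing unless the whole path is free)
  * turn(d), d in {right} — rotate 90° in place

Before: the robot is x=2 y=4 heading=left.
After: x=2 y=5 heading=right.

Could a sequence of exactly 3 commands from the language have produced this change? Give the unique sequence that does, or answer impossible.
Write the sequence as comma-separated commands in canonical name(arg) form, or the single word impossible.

key: cell and facing (now E) both changed — the 3 commands mix motion and turning
start: x=2 y=4 heading=left
step 1 (turn(right)): x=2 y=4 heading=up
step 2 (move(1)): x=2 y=5 heading=up
step 3 (turn(right)): x=2 y=5 heading=right
no other 3-command option fits: unique.

turn(right), move(1), turn(right)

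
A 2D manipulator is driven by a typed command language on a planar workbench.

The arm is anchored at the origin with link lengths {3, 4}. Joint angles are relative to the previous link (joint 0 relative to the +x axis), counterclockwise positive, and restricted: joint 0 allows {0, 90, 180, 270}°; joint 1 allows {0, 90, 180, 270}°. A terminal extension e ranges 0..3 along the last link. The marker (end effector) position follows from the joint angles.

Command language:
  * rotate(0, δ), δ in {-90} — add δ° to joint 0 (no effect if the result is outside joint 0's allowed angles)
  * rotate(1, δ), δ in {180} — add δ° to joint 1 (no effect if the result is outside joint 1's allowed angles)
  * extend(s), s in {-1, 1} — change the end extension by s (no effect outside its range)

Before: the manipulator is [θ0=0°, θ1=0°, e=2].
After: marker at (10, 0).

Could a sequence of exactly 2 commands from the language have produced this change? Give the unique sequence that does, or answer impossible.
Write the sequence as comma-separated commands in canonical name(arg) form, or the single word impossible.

extend(1), extend(1)

initial: [θ0=0°, θ1=0°, e=2]
[1] after extend(1): [θ0=0°, θ1=0°, e=3]
[2] after extend(1): [θ0=0°, θ1=0°, e=3]
no rival 2-sequence matches.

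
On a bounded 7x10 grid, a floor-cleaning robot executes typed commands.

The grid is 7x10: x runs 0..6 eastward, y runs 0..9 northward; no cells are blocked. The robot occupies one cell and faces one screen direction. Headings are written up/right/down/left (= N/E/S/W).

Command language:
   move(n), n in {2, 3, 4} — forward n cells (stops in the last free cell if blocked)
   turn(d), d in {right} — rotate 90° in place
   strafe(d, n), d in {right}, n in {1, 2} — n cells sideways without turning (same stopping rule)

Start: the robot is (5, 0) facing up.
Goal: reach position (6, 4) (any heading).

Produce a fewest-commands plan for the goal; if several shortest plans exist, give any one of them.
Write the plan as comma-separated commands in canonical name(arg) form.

move(4), strafe(right, 1)

t0: (5, 0) facing up
1. move(4) → (5, 4) facing up
2. strafe(right, 1) → (6, 4) facing up
nothing shorter than 2 reaches the goal.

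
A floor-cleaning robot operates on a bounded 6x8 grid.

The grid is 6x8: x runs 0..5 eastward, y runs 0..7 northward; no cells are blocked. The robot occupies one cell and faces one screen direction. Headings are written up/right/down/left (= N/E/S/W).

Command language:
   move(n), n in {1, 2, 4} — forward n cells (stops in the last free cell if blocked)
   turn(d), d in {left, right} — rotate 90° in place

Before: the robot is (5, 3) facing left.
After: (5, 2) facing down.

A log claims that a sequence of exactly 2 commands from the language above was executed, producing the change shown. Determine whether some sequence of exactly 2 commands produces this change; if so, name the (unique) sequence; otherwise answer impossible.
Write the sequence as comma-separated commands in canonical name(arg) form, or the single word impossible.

turn(left), move(1)

key: cell and facing (now S) both changed — the 2 commands mix motion and turning
from: (5, 3) facing left
step 1 (turn(left)): (5, 3) facing down
step 2 (move(1)): (5, 2) facing down
no rival 2-sequence matches.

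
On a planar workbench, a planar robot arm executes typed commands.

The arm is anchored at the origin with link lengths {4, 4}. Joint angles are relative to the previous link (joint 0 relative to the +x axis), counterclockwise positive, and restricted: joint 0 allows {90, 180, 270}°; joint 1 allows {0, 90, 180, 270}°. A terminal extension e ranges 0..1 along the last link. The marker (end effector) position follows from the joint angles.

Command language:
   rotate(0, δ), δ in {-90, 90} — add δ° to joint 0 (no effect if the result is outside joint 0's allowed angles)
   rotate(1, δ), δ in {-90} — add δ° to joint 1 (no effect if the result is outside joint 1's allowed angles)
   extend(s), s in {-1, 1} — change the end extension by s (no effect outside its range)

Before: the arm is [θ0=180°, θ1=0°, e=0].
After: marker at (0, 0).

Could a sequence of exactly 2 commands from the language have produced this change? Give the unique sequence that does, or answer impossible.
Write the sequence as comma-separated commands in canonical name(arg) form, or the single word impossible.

start: [θ0=180°, θ1=0°, e=0]
step 1 (rotate(1, -90)): [θ0=180°, θ1=270°, e=0]
step 2 (rotate(1, -90)): [θ0=180°, θ1=180°, e=0]
no rival 2-sequence matches.

rotate(1, -90), rotate(1, -90)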